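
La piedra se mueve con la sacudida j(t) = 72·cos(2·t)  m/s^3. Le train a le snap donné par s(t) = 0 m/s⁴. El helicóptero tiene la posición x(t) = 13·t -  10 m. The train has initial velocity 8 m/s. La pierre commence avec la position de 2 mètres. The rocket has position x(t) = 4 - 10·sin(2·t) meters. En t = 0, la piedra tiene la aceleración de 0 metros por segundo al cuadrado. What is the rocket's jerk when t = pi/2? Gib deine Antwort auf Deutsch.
Um dies zu lösen, müssen wir 3 Ableitungen unserer Gleichung für die Position x(t) = 4 - 10·sin(2·t) nehmen. Die Ableitung von der Position ergibt die Geschwindigkeit: v(t) = -20·cos(2·t). Die Ableitung von der Geschwindigkeit ergibt die Beschleunigung: a(t) = 40·sin(2·t). Durch Ableiten von der Beschleunigung erhalten wir den Ruck: j(t) = 80·cos(2·t). Mit j(t) = 80·cos(2·t) und Einsetzen von t = pi/2, finden wir j = -80.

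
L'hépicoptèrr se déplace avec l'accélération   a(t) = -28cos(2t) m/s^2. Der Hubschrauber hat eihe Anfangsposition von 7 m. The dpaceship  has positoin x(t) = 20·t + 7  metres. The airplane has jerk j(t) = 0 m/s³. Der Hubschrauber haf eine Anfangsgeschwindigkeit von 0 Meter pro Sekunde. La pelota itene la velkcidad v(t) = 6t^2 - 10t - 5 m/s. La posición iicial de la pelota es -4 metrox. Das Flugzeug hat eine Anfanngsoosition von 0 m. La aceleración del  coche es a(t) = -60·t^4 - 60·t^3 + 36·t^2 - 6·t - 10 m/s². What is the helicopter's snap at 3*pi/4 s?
Starting from acceleration a(t) = -28·cos(2·t), we take 2 derivatives. Taking d/dt of a(t), we find j(t) = 56·sin(2·t). Taking d/dt of j(t), we find s(t) = 112·cos(2·t). We have snap s(t) = 112·cos(2·t). Substituting t = 3*pi/4: s(3*pi/4) = 0.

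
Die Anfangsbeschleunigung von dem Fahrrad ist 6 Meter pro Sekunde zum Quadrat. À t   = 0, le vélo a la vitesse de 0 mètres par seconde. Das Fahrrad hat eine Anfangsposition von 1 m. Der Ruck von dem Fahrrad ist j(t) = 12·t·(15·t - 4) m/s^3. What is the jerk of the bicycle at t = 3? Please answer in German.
Aus der Gleichung für den Ruck j(t) = 12·t·(15·t - 4), setzen wir t = 3 ein und erhalten j = 1476.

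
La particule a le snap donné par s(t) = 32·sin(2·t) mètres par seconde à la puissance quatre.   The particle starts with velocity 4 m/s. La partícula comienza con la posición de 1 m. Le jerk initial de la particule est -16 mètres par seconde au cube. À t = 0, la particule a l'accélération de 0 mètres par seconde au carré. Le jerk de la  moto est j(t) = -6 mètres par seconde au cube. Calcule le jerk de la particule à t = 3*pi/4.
Nous devons intégrer notre équation du snap s(t) = 32·sin(2·t) 1 fois. En prenant ∫s(t)dt et en appliquant j(0) = -16, nous trouvons j(t) = -16·cos(2·t). Nous avons le jerk j(t) = -16·cos(2·t). En substituant t = 3*pi/4: j(3*pi/4) = 0.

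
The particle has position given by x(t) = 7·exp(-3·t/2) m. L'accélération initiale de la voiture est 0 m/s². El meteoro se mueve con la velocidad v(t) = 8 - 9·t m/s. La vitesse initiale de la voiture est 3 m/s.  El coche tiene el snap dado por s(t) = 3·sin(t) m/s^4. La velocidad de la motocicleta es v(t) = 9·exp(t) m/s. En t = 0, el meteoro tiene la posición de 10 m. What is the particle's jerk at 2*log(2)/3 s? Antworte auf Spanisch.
Debemos derivar nuestra ecuación de la posición x(t) = 7·exp(-3·t/2) 3 veces. Derivando la posición, obtenemos la velocidad: v(t) = -21·exp(-3·t/2)/2. Derivando la velocidad, obtenemos la aceleración: a(t) = 63·exp(-3·t/2)/4. La derivada de la aceleración da la sacudida: j(t) = -189·exp(-3·t/2)/8. De la ecuación de la sacudida j(t) = -189·exp(-3·t/2)/8, sustituimos t = 2*log(2)/3 para obtener j = -189/16.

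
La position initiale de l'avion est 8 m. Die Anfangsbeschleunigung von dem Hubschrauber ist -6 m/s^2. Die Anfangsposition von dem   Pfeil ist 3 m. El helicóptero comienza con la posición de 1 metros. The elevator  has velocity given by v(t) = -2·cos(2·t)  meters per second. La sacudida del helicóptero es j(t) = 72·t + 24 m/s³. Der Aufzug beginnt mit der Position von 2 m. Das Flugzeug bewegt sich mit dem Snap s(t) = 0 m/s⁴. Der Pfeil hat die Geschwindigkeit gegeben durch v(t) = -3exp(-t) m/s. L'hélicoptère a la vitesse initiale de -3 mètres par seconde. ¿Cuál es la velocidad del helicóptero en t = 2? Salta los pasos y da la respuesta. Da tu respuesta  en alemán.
Bei t = 2, v = 129.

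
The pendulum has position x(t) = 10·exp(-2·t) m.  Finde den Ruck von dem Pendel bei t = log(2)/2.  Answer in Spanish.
Partiendo de la posición x(t) = 10·exp(-2·t), tomamos 3 derivadas. Tomando d/dt de x(t), encontramos v(t) = -20·exp(-2·t). Derivando la velocidad, obtenemos la aceleración: a(t) = 40·exp(-2·t). Tomando d/dt de a(t), encontramos j(t) = -80·exp(-2·t). Tenemos la sacudida j(t) = -80·exp(-2·t). Sustituyendo t = log(2)/2: j(log(2)/2) = -40.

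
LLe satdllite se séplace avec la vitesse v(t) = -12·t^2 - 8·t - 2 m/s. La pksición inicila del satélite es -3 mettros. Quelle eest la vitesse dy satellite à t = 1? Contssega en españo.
Tenemos la velocidad v(t) = -12·t^2 - 8·t - 2. Sustituyendo t = 1: v(1) = -22.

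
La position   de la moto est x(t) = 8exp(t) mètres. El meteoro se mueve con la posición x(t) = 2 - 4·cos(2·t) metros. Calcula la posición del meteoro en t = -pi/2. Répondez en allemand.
Wir haben die Position x(t) = 2 - 4·cos(2·t). Durch Einsetzen von t = -pi/2: x(-pi/2) = 6.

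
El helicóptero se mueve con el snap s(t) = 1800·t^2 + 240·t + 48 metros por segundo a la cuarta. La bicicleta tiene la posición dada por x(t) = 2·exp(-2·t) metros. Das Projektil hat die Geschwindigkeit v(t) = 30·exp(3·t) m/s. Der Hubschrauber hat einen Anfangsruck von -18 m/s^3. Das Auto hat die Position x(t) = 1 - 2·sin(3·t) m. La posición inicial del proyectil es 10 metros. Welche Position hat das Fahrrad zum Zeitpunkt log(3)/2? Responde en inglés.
We have position x(t) = 2·exp(-2·t). Substituting t = log(3)/2: x(log(3)/2) = 2/3.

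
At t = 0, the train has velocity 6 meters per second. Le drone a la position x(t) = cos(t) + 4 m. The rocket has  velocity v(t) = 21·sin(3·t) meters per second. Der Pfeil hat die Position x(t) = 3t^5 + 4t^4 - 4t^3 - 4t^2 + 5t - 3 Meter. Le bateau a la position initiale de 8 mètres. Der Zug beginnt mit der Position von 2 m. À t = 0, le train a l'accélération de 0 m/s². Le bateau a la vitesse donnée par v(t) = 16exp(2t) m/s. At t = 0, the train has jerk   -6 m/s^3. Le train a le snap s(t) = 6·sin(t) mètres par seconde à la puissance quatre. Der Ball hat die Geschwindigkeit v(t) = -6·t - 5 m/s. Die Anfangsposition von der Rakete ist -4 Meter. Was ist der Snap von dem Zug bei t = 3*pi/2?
Aus der Gleichung für den Snap s(t) = 6·sin(t), setzen wir t = 3*pi/2 ein und erhalten s = -6.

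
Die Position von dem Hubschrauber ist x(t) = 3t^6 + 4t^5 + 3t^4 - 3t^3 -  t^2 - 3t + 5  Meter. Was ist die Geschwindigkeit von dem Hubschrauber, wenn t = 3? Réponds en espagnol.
Para resolver esto, necesitamos tomar 1 derivada de nuestra ecuación de la posición x(t) = 3·t^6 + 4·t^5 + 3·t^4 - 3·t^3 - t^2 - 3·t + 5. La derivada de la posición da la velocidad: v(t) = 18·t^5 + 20·t^4 + 12·t^3 - 9·t^2 - 2·t - 3. De la ecuación de la velocidad v(t) = 18·t^5 + 20·t^4 + 12·t^3 - 9·t^2 - 2·t - 3, sustituimos t = 3 para obtener v = 6228.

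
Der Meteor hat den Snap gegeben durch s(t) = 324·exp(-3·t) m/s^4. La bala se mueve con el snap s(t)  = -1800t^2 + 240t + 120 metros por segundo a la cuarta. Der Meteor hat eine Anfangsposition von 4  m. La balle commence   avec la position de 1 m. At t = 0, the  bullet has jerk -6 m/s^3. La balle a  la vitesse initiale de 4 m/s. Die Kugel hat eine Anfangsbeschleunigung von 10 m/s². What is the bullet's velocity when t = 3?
We must find the antiderivative of our snap equation s(t) = -1800·t^2 + 240·t + 120 3 times. The integral of snap is jerk. Using j(0) = -6, we get j(t) = -600·t^3 + 120·t^2 + 120·t - 6. Integrating jerk and using the initial condition a(0) = 10, we get a(t) = -150·t^4 + 40·t^3 + 60·t^2 - 6·t + 10. The integral of acceleration, with v(0) = 4, gives velocity: v(t) = -30·t^5 + 10·t^4 + 20·t^3 - 3·t^2 + 10·t + 4. From the given velocity equation v(t) = -30·t^5 + 10·t^4 + 20·t^3 - 3·t^2 + 10·t + 4, we substitute t = 3 to get v = -5933.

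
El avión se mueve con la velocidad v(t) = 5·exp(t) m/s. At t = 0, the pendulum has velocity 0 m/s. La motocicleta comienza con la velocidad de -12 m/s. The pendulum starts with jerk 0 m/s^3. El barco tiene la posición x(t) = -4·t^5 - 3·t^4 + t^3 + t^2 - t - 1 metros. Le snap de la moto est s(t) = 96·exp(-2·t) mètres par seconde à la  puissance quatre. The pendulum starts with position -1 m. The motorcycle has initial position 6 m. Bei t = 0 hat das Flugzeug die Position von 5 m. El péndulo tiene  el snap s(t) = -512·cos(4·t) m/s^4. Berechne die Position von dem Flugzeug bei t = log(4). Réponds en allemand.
Wir müssen unsere Gleichung für die Geschwindigkeit v(t) = 5·exp(t) 1-mal integrieren. Das Integral von der Geschwindigkeit ist die Position. Mit x(0) = 5 erhalten wir x(t) = 5·exp(t). Aus der Gleichung für die Position x(t) = 5·exp(t), setzen wir t = log(4) ein und erhalten x = 20.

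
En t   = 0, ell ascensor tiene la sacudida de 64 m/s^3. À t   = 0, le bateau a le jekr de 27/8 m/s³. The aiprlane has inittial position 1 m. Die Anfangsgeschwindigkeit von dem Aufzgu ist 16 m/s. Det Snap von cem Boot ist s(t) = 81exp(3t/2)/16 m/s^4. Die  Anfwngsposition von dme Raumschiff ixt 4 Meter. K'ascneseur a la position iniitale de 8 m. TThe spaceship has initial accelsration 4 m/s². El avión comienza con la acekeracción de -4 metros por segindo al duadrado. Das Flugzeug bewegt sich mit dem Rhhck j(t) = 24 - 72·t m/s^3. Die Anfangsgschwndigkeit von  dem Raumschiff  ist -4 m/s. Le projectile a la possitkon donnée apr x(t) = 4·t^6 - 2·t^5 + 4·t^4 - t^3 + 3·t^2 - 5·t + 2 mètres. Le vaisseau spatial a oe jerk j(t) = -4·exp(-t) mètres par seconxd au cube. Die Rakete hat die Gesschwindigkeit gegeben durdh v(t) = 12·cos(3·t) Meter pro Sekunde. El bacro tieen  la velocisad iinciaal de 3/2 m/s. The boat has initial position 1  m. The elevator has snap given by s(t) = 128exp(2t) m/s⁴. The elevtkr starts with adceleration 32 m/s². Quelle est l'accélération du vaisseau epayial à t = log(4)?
Nous devons intégrer notre équation du jerk j(t) = -4·exp(-t) 1 fois. La primitive du jerk, avec a(0) = 4, donne l'accélération: a(t) = 4·exp(-t). Nous avons l'accélération a(t) = 4·exp(-t). En substituant t = log(4): a(log(4)) = 1.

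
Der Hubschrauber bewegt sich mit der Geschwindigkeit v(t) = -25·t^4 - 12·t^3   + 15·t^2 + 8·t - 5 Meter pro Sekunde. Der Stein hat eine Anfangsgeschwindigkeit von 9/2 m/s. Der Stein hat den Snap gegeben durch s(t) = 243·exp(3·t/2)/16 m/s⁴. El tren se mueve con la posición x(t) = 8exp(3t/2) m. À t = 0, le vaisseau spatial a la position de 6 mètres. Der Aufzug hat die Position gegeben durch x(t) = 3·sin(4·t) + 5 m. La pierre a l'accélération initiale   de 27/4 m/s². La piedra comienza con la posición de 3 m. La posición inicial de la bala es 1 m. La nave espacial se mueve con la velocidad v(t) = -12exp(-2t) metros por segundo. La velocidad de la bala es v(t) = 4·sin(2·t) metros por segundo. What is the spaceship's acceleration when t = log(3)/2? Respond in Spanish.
Partiendo de la velocidad v(t) = -12·exp(-2·t), tomamos 1 derivada. Tomando d/dt de v(t), encontramos a(t) = 24·exp(-2·t). Usando a(t) = 24·exp(-2·t) y sustituyendo t = log(3)/2, encontramos a = 8.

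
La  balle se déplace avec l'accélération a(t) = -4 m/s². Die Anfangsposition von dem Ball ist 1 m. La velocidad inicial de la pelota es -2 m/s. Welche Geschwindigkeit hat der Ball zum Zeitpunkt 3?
Wir müssen unsere Gleichung für die Beschleunigung a(t) = -4 1-mal integrieren. Das Integral von der Beschleunigung ist die Geschwindigkeit. Mit v(0) = -2 erhalten wir v(t) = -4·t - 2. Mit v(t) = -4·t - 2 und Einsetzen von t = 3, finden wir v = -14.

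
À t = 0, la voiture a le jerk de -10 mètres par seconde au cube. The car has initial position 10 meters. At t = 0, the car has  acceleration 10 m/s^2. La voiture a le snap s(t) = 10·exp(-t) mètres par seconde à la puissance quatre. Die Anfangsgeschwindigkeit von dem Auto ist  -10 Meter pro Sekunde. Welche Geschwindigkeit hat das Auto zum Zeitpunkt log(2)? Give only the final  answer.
Bei t = log(2), v = -5.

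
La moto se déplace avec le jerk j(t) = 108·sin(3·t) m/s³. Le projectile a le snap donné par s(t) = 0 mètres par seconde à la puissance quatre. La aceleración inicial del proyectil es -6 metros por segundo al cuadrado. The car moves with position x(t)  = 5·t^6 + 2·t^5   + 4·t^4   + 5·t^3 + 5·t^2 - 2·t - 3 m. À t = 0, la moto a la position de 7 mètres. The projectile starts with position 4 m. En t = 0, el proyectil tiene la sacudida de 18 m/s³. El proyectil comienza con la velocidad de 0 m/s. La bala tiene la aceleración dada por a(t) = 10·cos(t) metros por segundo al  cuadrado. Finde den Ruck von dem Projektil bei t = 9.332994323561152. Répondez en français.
Pour résoudre ceci, nous devons prendre 1 primitive de notre équation du snap s(t) = 0. L'intégrale du snap, avec j(0) = 18, donne le jerk: j(t) = 18. De l'équation du jerk j(t) = 18, nous substituons t = 9.332994323561152 pour obtenir j = 18.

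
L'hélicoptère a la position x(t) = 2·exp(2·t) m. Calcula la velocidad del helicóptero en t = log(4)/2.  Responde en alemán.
Um dies zu lösen, müssen wir 1 Ableitung unserer Gleichung für die Position x(t) = 2·exp(2·t) nehmen. Die Ableitung von der Position ergibt die Geschwindigkeit: v(t) = 4·exp(2·t). Mit v(t) = 4·exp(2·t) und Einsetzen von t = log(4)/2, finden wir v = 16.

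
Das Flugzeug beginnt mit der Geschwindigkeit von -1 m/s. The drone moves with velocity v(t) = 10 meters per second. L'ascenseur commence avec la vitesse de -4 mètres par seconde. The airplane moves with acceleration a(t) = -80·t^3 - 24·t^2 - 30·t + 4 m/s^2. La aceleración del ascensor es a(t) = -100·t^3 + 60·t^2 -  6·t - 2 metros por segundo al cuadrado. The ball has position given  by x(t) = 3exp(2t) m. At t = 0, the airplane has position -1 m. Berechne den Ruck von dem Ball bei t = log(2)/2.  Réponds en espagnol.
Debemos derivar nuestra ecuación de la posición x(t) = 3·exp(2·t) 3 veces. Tomando d/dt de x(t), encontramos v(t) = 6·exp(2·t). Derivando la velocidad, obtenemos la aceleración: a(t) = 12·exp(2·t). Tomando d/dt de a(t), encontramos j(t) = 24·exp(2·t). Tenemos la sacudida j(t) = 24·exp(2·t). Sustituyendo t = log(2)/2: j(log(2)/2) = 48.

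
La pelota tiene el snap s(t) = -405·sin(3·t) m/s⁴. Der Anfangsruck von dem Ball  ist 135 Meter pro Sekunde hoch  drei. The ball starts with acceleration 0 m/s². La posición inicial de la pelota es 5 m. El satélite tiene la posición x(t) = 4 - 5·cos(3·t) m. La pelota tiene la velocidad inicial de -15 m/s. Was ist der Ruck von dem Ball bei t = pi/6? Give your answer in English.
We must find the integral of our snap equation s(t) = -405·sin(3·t) 1 time. Finding the antiderivative of s(t) and using j(0) = 135: j(t) = 135·cos(3·t). From the given jerk equation j(t) = 135·cos(3·t), we substitute t = pi/6 to get j = 0.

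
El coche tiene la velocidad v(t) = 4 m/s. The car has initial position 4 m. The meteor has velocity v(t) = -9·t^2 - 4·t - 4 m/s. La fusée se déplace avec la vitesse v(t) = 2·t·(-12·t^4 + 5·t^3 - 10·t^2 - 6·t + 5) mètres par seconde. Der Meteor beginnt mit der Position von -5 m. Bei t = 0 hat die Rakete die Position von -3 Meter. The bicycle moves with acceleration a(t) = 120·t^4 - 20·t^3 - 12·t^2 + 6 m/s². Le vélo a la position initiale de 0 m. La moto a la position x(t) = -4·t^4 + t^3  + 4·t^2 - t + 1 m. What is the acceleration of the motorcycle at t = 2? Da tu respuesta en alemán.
Wir müssen unsere Gleichung für die Position x(t) = -4·t^4 + t^3 + 4·t^2 - t + 1 2-mal ableiten. Die Ableitung von der Position ergibt die Geschwindigkeit: v(t) = -16·t^3 + 3·t^2 + 8·t - 1. Durch Ableiten von der Geschwindigkeit erhalten wir die Beschleunigung: a(t) = -48·t^2 + 6·t + 8. Mit a(t) = -48·t^2 + 6·t + 8 und Einsetzen von t = 2, finden wir a = -172.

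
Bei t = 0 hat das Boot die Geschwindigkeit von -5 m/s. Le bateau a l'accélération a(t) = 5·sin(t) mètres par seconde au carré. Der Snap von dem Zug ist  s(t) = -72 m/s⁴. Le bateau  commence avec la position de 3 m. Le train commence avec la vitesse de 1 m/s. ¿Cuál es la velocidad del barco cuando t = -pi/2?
Para resolver esto, necesitamos tomar 1 integral de nuestra ecuación de la aceleración a(t) = 5·sin(t). Tomando ∫a(t)dt y aplicando v(0) = -5, encontramos v(t) = -5·cos(t). Tenemos la velocidad v(t) = -5·cos(t). Sustituyendo t = -pi/2: v(-pi/2) = 0.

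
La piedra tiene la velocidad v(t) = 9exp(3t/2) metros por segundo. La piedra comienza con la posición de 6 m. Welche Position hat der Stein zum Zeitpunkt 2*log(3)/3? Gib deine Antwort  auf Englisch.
To find the answer, we compute 1 antiderivative of v(t) = 9·exp(3·t/2). Finding the integral of v(t) and using x(0) = 6: x(t) = 6·exp(3·t/2). We have position x(t) = 6·exp(3·t/2). Substituting t = 2*log(3)/3: x(2*log(3)/3) = 18.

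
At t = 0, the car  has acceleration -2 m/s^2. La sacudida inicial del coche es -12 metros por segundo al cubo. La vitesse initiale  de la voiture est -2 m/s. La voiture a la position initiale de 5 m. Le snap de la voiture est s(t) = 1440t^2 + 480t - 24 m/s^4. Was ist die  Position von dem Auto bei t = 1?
Um dies zu lösen, müssen wir 4 Integrale unserer Gleichung für den Snap s(t) = 1440·t^2 + 480·t - 24 finden. Das Integral von dem Snap, mit j(0) = -12, ergibt den Ruck: j(t) = 480·t^3 + 240·t^2 - 24·t - 12. Durch Integration von dem Ruck und Verwendung der Anfangsbedingung a(0) = -2, erhalten wir a(t) = 120·t^4 + 80·t^3 - 12·t^2 - 12·t - 2. Das Integral von der Beschleunigung ist die Geschwindigkeit. Mit v(0) = -2 erhalten wir v(t) = 24·t^5 + 20·t^4 - 4·t^3 - 6·t^2 - 2·t - 2. Das Integral von der Geschwindigkeit ist die Position. Mit x(0) = 5 erhalten wir x(t) = 4·t^6 + 4·t^5 - t^4 - 2·t^3 - t^2 - 2·t + 5. Wir haben die Position x(t) = 4·t^6 + 4·t^5 - t^4 - 2·t^3 - t^2 - 2·t + 5. Durch Einsetzen von t = 1: x(1) = 7.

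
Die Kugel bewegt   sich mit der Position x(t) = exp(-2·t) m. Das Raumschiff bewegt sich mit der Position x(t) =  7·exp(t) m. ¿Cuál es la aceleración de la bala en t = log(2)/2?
Debemos derivar nuestra ecuación de la posición x(t) = exp(-2·t) 2 veces. La derivada de la posición da la velocidad: v(t) = -2·exp(-2·t). Tomando d/dt de v(t), encontramos a(t) = 4·exp(-2·t). Usando a(t) = 4·exp(-2·t) y sustituyendo t = log(2)/2, encontramos a = 2.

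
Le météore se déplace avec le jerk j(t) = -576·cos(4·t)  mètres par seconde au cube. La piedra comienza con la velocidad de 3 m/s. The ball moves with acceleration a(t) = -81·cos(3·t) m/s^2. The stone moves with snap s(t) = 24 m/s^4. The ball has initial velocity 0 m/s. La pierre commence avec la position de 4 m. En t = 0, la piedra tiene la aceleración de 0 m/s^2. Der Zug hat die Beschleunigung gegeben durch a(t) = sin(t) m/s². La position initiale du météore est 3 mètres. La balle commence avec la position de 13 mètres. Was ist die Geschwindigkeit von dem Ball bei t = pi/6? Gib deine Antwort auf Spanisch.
Para resolver esto, necesitamos tomar 1 integral de nuestra ecuación de la aceleración a(t) = -81·cos(3·t). La integral de la aceleración es la velocidad. Usando v(0) = 0, obtenemos v(t) = -27·sin(3·t). Usando v(t) = -27·sin(3·t) y sustituyendo t = pi/6, encontramos v = -27.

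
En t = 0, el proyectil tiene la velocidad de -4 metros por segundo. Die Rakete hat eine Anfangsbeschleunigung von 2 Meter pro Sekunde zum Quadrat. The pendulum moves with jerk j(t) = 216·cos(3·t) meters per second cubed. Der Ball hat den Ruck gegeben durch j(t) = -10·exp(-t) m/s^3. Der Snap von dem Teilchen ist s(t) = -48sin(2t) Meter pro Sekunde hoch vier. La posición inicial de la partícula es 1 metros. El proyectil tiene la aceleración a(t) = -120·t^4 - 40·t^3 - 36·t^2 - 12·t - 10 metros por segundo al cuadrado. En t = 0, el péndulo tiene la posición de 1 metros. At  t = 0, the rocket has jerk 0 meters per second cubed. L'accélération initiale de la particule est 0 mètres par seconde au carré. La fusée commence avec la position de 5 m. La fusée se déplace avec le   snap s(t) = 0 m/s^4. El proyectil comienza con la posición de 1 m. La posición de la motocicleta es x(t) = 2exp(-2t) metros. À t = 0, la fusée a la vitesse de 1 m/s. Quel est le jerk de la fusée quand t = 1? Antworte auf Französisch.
Pour résoudre ceci, nous devons prendre 1 intégrale de notre équation du snap s(t) = 0. En prenant ∫s(t)dt et en appliquant j(0) = 0, nous trouvons j(t) = 0. En utilisant j(t) = 0 et en substituant t = 1, nous trouvons j = 0.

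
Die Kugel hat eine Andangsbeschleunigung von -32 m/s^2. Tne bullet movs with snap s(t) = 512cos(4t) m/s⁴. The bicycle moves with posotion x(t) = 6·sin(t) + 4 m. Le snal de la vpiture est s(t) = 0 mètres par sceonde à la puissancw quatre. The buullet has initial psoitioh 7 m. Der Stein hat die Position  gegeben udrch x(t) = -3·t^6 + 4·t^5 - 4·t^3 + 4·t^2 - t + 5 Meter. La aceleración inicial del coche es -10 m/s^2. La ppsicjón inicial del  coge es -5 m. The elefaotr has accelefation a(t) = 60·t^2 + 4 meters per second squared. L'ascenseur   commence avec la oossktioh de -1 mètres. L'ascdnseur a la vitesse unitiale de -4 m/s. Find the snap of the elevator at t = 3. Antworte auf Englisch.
To solve this, we need to take 2 derivatives of our acceleration equation a(t) = 60·t^2 + 4. Taking d/dt of a(t), we find j(t) = 120·t. The derivative of jerk gives snap: s(t) = 120. From the given snap equation s(t) = 120, we substitute t = 3 to get s = 120.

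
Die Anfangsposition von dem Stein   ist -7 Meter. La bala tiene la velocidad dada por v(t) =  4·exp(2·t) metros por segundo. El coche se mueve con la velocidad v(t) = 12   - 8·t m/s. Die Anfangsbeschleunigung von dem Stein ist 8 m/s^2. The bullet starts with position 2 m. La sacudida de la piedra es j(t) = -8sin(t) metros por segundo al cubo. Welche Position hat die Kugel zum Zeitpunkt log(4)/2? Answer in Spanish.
Debemos encontrar la antiderivada de nuestra ecuación de la velocidad v(t) = 4·exp(2·t) 1 vez. Integrando la velocidad y usando la condición inicial x(0) = 2, obtenemos x(t) = 2·exp(2·t). De la ecuación de la posición x(t) = 2·exp(2·t), sustituimos t = log(4)/2 para obtener x = 8.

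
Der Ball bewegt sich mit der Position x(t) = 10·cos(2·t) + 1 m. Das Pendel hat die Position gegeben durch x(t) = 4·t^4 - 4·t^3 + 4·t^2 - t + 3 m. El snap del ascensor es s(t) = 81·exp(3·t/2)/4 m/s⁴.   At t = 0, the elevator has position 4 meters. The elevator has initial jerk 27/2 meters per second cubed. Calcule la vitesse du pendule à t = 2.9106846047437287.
Pour résoudre ceci, nous devons prendre 1 dérivée de notre équation de la position x(t) = 4·t^4 - 4·t^3 + 4·t^2 - t + 3. En prenant d/dt de x(t), nous trouvons v(t) = 16·t^3 - 12·t^2 + 8·t - 1. En utilisant v(t) = 16·t^3 - 12·t^2 + 8·t - 1 et en substituant t = 2.9106846047437287, nous trouvons v = 315.173530357968.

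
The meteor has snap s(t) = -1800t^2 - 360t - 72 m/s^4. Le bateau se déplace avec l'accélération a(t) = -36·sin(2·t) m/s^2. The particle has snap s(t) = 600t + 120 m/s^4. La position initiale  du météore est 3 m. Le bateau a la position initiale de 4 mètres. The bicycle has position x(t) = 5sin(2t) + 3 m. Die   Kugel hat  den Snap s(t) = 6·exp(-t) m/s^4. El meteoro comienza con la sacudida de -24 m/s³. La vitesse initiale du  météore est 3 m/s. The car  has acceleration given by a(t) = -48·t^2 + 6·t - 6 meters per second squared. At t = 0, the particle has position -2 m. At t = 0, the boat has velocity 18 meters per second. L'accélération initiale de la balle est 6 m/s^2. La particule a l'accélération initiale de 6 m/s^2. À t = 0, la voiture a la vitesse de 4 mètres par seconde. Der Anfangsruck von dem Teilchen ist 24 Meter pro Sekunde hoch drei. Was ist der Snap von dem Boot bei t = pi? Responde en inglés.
We must differentiate our acceleration equation a(t) = -36·sin(2·t) 2 times. Differentiating acceleration, we get jerk: j(t) = -72·cos(2·t). Taking d/dt of j(t), we find s(t) = 144·sin(2·t). From the given snap equation s(t) = 144·sin(2·t), we substitute t = pi to get s = 0.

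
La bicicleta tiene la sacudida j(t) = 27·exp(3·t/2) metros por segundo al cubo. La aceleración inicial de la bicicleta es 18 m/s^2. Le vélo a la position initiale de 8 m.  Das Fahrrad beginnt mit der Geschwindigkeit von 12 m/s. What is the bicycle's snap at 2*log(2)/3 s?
Starting from jerk j(t) = 27·exp(3·t/2), we take 1 derivative. The derivative of jerk gives snap: s(t) = 81·exp(3·t/2)/2. We have snap s(t) = 81·exp(3·t/2)/2. Substituting t = 2*log(2)/3: s(2*log(2)/3) = 81.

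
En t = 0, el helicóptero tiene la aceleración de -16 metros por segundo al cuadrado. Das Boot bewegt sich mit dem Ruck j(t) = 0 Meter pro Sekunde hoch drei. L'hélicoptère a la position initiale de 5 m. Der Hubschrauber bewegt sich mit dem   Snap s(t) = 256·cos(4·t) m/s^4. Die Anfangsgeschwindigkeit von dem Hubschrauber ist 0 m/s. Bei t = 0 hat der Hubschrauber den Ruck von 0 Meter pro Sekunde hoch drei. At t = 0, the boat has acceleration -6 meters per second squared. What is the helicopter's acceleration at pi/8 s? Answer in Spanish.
Necesitamos integrar nuestra ecuación del snap s(t) = 256·cos(4·t) 2 veces. La integral del snap es la sacudida. Usando j(0) = 0, obtenemos j(t) = 64·sin(4·t). Integrando la sacudida y usando la condición inicial a(0) = -16, obtenemos a(t) = -16·cos(4·t). Usando a(t) = -16·cos(4·t) y sustituyendo t = pi/8, encontramos a = 0.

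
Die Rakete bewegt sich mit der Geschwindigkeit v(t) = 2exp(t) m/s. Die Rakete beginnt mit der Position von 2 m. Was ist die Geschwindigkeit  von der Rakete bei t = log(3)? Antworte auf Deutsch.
Aus der Gleichung für die Geschwindigkeit v(t) = 2·exp(t), setzen wir t = log(3) ein und erhalten v = 6.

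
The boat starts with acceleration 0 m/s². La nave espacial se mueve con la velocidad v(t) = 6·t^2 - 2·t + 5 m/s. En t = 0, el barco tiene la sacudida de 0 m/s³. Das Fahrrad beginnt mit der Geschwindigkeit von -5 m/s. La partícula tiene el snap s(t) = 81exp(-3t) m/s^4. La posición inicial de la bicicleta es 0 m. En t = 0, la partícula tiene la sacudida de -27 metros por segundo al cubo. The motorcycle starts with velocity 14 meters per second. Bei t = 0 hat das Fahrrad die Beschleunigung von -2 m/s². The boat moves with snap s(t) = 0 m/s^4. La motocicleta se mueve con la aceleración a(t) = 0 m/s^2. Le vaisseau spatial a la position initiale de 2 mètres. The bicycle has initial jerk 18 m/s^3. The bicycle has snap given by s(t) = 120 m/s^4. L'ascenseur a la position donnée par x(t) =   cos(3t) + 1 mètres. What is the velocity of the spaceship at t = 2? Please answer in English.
From the given velocity equation v(t) = 6·t^2 - 2·t + 5, we substitute t = 2 to get v = 25.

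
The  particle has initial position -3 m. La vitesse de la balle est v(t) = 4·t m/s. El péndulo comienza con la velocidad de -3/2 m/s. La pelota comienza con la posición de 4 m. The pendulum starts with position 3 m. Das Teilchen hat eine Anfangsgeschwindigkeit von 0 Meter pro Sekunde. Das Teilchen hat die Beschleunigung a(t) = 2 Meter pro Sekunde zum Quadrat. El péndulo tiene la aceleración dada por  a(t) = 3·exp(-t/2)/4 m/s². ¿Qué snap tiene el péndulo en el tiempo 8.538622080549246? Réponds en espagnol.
Partiendo de la aceleración a(t) = 3·exp(-t/2)/4, tomamos 2 derivadas. La derivada de la aceleración da la sacudida: j(t) = -3·exp(-t/2)/8. Derivando la sacudida, obtenemos el snap: s(t) = 3·exp(-t/2)/16. Usando s(t) = 3·exp(-t/2)/16 y sustituyendo t = 8.538622080549246, encontramos s = 0.00262339112960947.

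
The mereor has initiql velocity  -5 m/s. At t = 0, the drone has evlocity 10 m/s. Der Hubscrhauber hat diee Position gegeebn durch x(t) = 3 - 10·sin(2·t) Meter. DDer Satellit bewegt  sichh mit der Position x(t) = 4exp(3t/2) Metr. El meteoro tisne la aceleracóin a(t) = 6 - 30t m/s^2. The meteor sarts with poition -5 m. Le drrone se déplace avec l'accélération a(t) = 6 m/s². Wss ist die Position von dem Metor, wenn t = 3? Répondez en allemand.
Um dies zu lösen, müssen wir 2 Stammfunktionen unserer Gleichung für die Beschleunigung a(t) = 6 - 30·t finden. Mit ∫a(t)dt und Anwendung von v(0) = -5, finden wir v(t) = -15·t^2 + 6·t - 5. Durch Integration von der Geschwindigkeit und Verwendung der Anfangsbedingung x(0) = -5, erhalten wir x(t) = -5·t^3 + 3·t^2 - 5·t - 5. Mit x(t) = -5·t^3 + 3·t^2 - 5·t - 5 und Einsetzen von t = 3, finden wir x = -128.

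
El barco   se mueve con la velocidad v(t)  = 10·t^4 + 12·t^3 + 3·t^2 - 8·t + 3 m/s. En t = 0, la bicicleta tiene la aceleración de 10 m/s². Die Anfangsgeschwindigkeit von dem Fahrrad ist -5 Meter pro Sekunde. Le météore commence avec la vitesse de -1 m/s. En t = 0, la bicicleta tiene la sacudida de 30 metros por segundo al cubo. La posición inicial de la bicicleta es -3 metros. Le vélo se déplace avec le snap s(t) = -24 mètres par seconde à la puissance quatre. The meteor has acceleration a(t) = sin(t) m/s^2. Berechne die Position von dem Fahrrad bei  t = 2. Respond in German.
Um dies zu lösen, müssen wir 4 Stammfunktionen unserer Gleichung für den Snap s(t) = -24 finden. Mit ∫s(t)dt und Anwendung von j(0) = 30, finden wir j(t) = 30 - 24·t. Das Integral von dem Ruck, mit a(0) = 10, ergibt die Beschleunigung: a(t) = -12·t^2 + 30·t + 10. Durch Integration von der Beschleunigung und Verwendung der Anfangsbedingung v(0) = -5, erhalten wir v(t) = -4·t^3 + 15·t^2 + 10·t - 5. Durch Integration von der Geschwindigkeit und Verwendung der Anfangsbedingung x(0) = -3, erhalten wir x(t) = -t^4 + 5·t^3 + 5·t^2 - 5·t - 3. Mit x(t) = -t^4 + 5·t^3 + 5·t^2 - 5·t - 3 und Einsetzen von t = 2, finden wir x = 31.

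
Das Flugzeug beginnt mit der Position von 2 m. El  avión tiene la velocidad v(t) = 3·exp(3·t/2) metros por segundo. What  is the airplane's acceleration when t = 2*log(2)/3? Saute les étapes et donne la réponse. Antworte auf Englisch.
The acceleration at t = 2*log(2)/3 is a = 9.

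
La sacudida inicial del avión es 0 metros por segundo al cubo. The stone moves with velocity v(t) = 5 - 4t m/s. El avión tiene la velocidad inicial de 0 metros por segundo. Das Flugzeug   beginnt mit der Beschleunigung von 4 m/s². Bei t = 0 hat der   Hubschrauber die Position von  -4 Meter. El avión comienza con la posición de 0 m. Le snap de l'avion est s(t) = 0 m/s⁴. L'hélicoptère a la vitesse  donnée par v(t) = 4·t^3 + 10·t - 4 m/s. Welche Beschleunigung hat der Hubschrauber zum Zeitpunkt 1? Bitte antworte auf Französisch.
Pour résoudre ceci, nous devons prendre 1 dérivée de notre équation de la vitesse v(t) = 4·t^3 + 10·t - 4. En dérivant la vitesse, nous obtenons l'accélération: a(t) = 12·t^2 + 10. Nous avons l'accélération a(t) = 12·t^2 + 10. En substituant t = 1: a(1) = 22.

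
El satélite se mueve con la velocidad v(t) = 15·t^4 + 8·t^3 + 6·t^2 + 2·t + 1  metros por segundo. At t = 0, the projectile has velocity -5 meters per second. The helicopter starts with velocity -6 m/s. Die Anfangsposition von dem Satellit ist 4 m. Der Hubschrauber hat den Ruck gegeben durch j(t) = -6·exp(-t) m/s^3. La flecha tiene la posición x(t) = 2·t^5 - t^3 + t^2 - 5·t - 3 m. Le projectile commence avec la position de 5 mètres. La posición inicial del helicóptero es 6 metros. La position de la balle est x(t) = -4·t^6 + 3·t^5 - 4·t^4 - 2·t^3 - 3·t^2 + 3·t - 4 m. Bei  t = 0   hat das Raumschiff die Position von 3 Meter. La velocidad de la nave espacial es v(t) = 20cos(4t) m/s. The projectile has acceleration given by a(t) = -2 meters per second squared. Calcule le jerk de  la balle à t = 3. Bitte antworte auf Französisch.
Pour résoudre ceci, nous devons prendre 3 dérivées de notre équation de la position x(t) = -4·t^6 + 3·t^5 - 4·t^4 - 2·t^3 - 3·t^2 + 3·t - 4. En prenant d/dt de x(t), nous trouvons v(t) = -24·t^5 + 15·t^4 - 16·t^3 - 6·t^2 - 6·t + 3. En prenant d/dt de v(t), nous trouvons a(t) = -120·t^4 + 60·t^3 - 48·t^2 - 12·t - 6. En prenant d/dt de a(t), nous trouvons j(t) = -480·t^3 + 180·t^2 - 96·t - 12. En utilisant j(t) = -480·t^3 + 180·t^2 - 96·t - 12 et en substituant t = 3, nous trouvons j = -11640.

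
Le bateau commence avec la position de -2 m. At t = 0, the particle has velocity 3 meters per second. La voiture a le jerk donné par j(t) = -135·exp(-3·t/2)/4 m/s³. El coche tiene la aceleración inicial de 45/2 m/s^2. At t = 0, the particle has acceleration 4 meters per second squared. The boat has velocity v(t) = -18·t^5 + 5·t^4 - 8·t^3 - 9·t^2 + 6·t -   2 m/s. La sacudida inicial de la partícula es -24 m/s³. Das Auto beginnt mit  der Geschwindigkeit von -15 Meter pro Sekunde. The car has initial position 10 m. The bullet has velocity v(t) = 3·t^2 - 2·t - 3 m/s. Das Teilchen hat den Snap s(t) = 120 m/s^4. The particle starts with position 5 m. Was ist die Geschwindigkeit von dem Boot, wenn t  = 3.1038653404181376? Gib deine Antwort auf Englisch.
We have velocity v(t) = -18·t^5 + 5·t^4 - 8·t^3 - 9·t^2 + 6·t - 2. Substituting t = 3.1038653404181376: v(3.1038653404181376) = -5030.69029038359.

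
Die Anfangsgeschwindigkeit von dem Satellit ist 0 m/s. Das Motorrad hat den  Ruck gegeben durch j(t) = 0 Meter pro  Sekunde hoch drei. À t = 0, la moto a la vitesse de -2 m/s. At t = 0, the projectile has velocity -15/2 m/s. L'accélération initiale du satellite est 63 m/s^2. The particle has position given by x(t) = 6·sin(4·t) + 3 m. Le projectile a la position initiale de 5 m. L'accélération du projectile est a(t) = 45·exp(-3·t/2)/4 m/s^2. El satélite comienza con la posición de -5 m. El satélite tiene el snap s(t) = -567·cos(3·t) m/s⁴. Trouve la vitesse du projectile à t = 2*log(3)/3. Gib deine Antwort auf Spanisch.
Necesitamos integrar nuestra ecuación de la aceleración a(t) = 45·exp(-3·t/2)/4 1 vez. La antiderivada de la aceleración, con v(0) = -15/2, da la velocidad: v(t) = -15·exp(-3·t/2)/2. Tenemos la velocidad v(t) = -15·exp(-3·t/2)/2. Sustituyendo t = 2*log(3)/3: v(2*log(3)/3) = -5/2.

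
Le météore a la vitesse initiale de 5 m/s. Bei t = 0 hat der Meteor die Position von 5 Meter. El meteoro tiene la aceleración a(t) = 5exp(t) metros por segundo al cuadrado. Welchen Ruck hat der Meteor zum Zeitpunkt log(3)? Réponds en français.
Nous devons dériver notre équation de l'accélération a(t) = 5·exp(t) 1 fois. En prenant d/dt de a(t), nous trouvons j(t) = 5·exp(t). Nous avons le jerk j(t) = 5·exp(t). En substituant t = log(3): j(log(3)) = 15.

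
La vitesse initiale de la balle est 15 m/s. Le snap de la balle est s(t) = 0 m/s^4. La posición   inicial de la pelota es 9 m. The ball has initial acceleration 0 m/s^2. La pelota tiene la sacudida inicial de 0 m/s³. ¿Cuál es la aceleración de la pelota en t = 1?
Partiendo del snap s(t) = 0, tomamos 2 integrales. Tomando ∫s(t)dt y aplicando j(0) = 0, encontramos j(t) = 0. Tomando ∫j(t)dt y aplicando a(0) = 0, encontramos a(t) = 0. De la ecuación de la aceleración a(t) = 0, sustituimos t = 1 para obtener a = 0.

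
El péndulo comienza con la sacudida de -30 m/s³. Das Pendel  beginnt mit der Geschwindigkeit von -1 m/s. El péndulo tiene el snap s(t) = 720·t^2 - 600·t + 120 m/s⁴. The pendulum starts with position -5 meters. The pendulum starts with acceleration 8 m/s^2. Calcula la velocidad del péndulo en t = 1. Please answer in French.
En partant du snap s(t) = 720·t^2 - 600·t + 120, nous prenons 3 primitives. L'intégrale du snap, avec j(0) = -30, donne le jerk: j(t) = 240·t^3 - 300·t^2 + 120·t - 30. En prenant ∫j(t)dt et en appliquant a(0) = 8, nous trouvons a(t) = 60·t^4 - 100·t^3 + 60·t^2 - 30·t + 8. La primitive de l'accélération, avec v(0) = -1, donne la vitesse: v(t) = 12·t^5 - 25·t^4 + 20·t^3 - 15·t^2 + 8·t - 1. En utilisant v(t) = 12·t^5 - 25·t^4 + 20·t^3 - 15·t^2 + 8·t - 1 et en substituant t = 1, nous trouvons v = -1.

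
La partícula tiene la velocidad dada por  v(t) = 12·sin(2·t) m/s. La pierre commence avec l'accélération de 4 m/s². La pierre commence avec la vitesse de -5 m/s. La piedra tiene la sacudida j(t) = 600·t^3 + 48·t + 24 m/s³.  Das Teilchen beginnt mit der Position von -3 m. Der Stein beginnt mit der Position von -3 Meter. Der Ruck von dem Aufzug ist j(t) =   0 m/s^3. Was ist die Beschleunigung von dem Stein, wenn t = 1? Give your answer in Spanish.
Debemos encontrar la antiderivada de nuestra ecuación de la sacudida j(t) = 600·t^3 + 48·t + 24 1 vez. La integral de la sacudida, con a(0) = 4, da la aceleración: a(t) = 150·t^4 + 24·t^2 + 24·t + 4. De la ecuación de la aceleración a(t) = 150·t^4 + 24·t^2 + 24·t + 4, sustituimos t = 1 para obtener a = 202.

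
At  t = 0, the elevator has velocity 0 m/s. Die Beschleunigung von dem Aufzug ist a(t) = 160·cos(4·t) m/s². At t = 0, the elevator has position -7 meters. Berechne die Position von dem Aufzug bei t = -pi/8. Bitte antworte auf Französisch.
Nous devons intégrer notre équation de l'accélération a(t) = 160·cos(4·t) 2 fois. La primitive de l'accélération est la vitesse. En utilisant v(0) = 0, nous obtenons v(t) = 40·sin(4·t). L'intégrale de la vitesse est la position. En utilisant x(0) = -7, nous obtenons x(t) = 3 - 10·cos(4·t). Nous avons la position x(t) = 3 - 10·cos(4·t). En substituant t = -pi/8: x(-pi/8) = 3.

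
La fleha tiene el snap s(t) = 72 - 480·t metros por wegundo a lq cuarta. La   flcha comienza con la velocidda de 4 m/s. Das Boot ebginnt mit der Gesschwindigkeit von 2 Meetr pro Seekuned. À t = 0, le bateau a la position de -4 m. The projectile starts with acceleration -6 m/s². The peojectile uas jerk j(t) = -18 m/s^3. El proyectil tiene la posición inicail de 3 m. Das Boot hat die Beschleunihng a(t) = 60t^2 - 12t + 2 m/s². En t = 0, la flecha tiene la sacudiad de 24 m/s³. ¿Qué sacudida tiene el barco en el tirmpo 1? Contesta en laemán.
Um dies zu lösen, müssen wir 1 Ableitung unserer Gleichung für die Beschleunigung a(t) = 60·t^2 - 12·t + 2 nehmen. Die Ableitung von der Beschleunigung ergibt den Ruck: j(t) = 120·t - 12. Aus der Gleichung für den Ruck j(t) = 120·t - 12, setzen wir t = 1 ein und erhalten j = 108.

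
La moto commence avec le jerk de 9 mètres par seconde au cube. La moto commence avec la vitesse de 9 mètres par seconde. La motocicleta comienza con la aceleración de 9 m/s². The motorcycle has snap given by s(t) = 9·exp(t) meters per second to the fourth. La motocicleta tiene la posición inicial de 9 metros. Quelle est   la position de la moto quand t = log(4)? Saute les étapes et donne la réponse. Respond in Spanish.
La posición en t = log(4) es x = 36.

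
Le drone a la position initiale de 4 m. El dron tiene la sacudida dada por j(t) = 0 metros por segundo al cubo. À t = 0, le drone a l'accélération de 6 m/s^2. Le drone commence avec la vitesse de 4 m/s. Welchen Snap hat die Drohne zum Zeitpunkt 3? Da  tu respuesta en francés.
Pour résoudre ceci, nous devons prendre 1 dérivée de notre équation du jerk j(t) = 0. En prenant d/dt de j(t), nous trouvons s(t) = 0. Nous avons le snap s(t) = 0. En substituant t = 3: s(3) = 0.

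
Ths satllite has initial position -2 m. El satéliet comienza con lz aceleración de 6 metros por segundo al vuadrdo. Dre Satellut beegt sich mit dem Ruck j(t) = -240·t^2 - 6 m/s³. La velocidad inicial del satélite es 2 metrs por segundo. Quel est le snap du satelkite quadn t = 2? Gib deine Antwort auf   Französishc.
Nous devons dériver notre équation du jerk j(t) = -240·t^2 - 6 1 fois. En prenant d/dt de j(t), nous trouvons s(t) = -480·t. En utilisant s(t) = -480·t et en substituant t = 2, nous trouvons s = -960.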